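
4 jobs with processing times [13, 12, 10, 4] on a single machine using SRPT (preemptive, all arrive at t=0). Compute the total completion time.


Since all jobs arrive at t=0, SRPT equals SPT ordering.
SPT order: [4, 10, 12, 13]
Completion times:
  Job 1: p=4, C=4
  Job 2: p=10, C=14
  Job 3: p=12, C=26
  Job 4: p=13, C=39
Total completion time = 4 + 14 + 26 + 39 = 83

83


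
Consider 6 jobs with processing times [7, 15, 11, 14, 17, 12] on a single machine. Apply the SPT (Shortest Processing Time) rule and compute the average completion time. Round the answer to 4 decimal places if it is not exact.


Sort jobs by processing time (SPT order): [7, 11, 12, 14, 15, 17]
Compute completion times sequentially:
  Job 1: processing = 7, completes at 7
  Job 2: processing = 11, completes at 18
  Job 3: processing = 12, completes at 30
  Job 4: processing = 14, completes at 44
  Job 5: processing = 15, completes at 59
  Job 6: processing = 17, completes at 76
Sum of completion times = 234
Average completion time = 234/6 = 39.0

39.0


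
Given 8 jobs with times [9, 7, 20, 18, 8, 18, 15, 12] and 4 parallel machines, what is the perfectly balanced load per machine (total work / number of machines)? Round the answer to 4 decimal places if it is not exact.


Total processing time = 9 + 7 + 20 + 18 + 8 + 18 + 15 + 12 = 107
Number of machines = 4
Ideal balanced load = 107 / 4 = 26.75

26.75


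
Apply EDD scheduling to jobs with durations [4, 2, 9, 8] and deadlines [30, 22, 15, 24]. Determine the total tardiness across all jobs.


Sort by due date (EDD order): [(9, 15), (2, 22), (8, 24), (4, 30)]
Compute completion times and tardiness:
  Job 1: p=9, d=15, C=9, tardiness=max(0,9-15)=0
  Job 2: p=2, d=22, C=11, tardiness=max(0,11-22)=0
  Job 3: p=8, d=24, C=19, tardiness=max(0,19-24)=0
  Job 4: p=4, d=30, C=23, tardiness=max(0,23-30)=0
Total tardiness = 0

0


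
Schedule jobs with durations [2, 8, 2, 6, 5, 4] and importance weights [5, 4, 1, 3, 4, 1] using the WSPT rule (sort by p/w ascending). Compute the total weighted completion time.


Compute p/w ratios and sort ascending (WSPT): [(2, 5), (5, 4), (8, 4), (2, 1), (6, 3), (4, 1)]
Compute weighted completion times:
  Job (p=2,w=5): C=2, w*C=5*2=10
  Job (p=5,w=4): C=7, w*C=4*7=28
  Job (p=8,w=4): C=15, w*C=4*15=60
  Job (p=2,w=1): C=17, w*C=1*17=17
  Job (p=6,w=3): C=23, w*C=3*23=69
  Job (p=4,w=1): C=27, w*C=1*27=27
Total weighted completion time = 211

211


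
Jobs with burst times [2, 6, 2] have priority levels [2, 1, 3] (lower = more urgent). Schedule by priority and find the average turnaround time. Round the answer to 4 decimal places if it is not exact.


Sort by priority (ascending = highest first):
Order: [(1, 6), (2, 2), (3, 2)]
Completion times:
  Priority 1, burst=6, C=6
  Priority 2, burst=2, C=8
  Priority 3, burst=2, C=10
Average turnaround = 24/3 = 8.0

8.0


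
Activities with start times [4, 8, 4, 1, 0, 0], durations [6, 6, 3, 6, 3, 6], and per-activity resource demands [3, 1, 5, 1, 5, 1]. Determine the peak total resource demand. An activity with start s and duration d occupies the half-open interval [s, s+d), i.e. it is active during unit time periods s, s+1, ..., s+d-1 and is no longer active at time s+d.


Each activity i is active on [start_i, start_i + duration_i).
Compute total resource usage per time slot:
  t=0: active resources = [5, 1], total = 6
  t=1: active resources = [1, 5, 1], total = 7
  t=2: active resources = [1, 5, 1], total = 7
  t=3: active resources = [1, 1], total = 2
  t=4: active resources = [3, 5, 1, 1], total = 10
  t=5: active resources = [3, 5, 1, 1], total = 10
  t=6: active resources = [3, 5, 1], total = 9
  t=7: active resources = [3], total = 3
  t=8: active resources = [3, 1], total = 4
  t=9: active resources = [3, 1], total = 4
  t=10: active resources = [1], total = 1
  t=11: active resources = [1], total = 1
  t=12: active resources = [1], total = 1
  t=13: active resources = [1], total = 1
Peak resource demand = 10

10


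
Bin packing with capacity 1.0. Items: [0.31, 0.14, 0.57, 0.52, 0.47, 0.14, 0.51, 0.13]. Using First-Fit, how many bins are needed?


Place items sequentially using First-Fit:
  Item 0.31 -> new Bin 1
  Item 0.14 -> Bin 1 (now 0.45)
  Item 0.57 -> new Bin 2
  Item 0.52 -> Bin 1 (now 0.97)
  Item 0.47 -> new Bin 3
  Item 0.14 -> Bin 2 (now 0.71)
  Item 0.51 -> Bin 3 (now 0.98)
  Item 0.13 -> Bin 2 (now 0.84)
Total bins used = 3

3


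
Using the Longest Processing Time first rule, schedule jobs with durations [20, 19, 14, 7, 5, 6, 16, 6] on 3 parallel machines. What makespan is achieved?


Sort jobs in decreasing order (LPT): [20, 19, 16, 14, 7, 6, 6, 5]
Assign each job to the least loaded machine:
  Machine 1: jobs [20, 6, 6], load = 32
  Machine 2: jobs [19, 7, 5], load = 31
  Machine 3: jobs [16, 14], load = 30
Makespan = max load = 32

32


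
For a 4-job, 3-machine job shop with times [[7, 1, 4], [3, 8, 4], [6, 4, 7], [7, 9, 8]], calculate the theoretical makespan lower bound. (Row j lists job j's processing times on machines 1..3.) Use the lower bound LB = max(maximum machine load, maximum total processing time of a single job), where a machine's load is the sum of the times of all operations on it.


Machine loads:
  Machine 1: 7 + 3 + 6 + 7 = 23
  Machine 2: 1 + 8 + 4 + 9 = 22
  Machine 3: 4 + 4 + 7 + 8 = 23
Max machine load = 23
Job totals:
  Job 1: 12
  Job 2: 15
  Job 3: 17
  Job 4: 24
Max job total = 24
Lower bound = max(23, 24) = 24

24


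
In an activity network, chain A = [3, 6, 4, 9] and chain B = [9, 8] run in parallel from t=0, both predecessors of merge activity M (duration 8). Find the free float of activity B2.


ES(B2) = sum of predecessors on chain B = 9
EF(B2) = ES + duration = 9 + 8 = 17
Successor of B2 is M. ES(M) = max(sum(A), sum(B)) = max(22, 17) = 22
Free float = ES(successor) - EF(current) = 22 - 17 = 5

5


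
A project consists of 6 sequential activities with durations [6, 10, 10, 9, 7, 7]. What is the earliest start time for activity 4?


Activity 4 starts after activities 1 through 3 complete.
Predecessor durations: [6, 10, 10]
ES = 6 + 10 + 10 = 26

26


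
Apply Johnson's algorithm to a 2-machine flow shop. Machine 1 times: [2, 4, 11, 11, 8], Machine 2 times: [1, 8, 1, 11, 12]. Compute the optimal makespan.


Apply Johnson's rule:
  Group 1 (a <= b): [(2, 4, 8), (5, 8, 12), (4, 11, 11)]
  Group 2 (a > b): [(1, 2, 1), (3, 11, 1)]
Optimal job order: [2, 5, 4, 1, 3]
Schedule:
  Job 2: M1 done at 4, M2 done at 12
  Job 5: M1 done at 12, M2 done at 24
  Job 4: M1 done at 23, M2 done at 35
  Job 1: M1 done at 25, M2 done at 36
  Job 3: M1 done at 36, M2 done at 37
Makespan = 37

37


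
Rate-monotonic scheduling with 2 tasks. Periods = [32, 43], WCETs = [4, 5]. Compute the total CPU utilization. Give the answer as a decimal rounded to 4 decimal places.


Compute individual utilizations (exact fractions):
  Task 1: C/T = 4/32 = 1/8 (approx. 0.125)
  Task 2: C/T = 5/43 (approx. 0.1163)
Total utilization U = 1/8 + 5/43 = 83/344
Rounded to 4 decimal places: U = 0.2413
RM (Liu & Layland) bound for 2 tasks = 0.828427; compare with U = 83/344 (approx. 0.241279)
U <= bound, so schedulable by RM sufficient condition.

0.2413


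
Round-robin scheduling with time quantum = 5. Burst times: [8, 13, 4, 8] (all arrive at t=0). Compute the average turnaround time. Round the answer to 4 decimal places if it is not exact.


Time quantum = 5
Execution trace:
  J1 runs 5 units, time = 5
  J2 runs 5 units, time = 10
  J3 runs 4 units, time = 14
  J4 runs 5 units, time = 19
  J1 runs 3 units, time = 22
  J2 runs 5 units, time = 27
  J4 runs 3 units, time = 30
  J2 runs 3 units, time = 33
Finish times: [22, 33, 14, 30]
Average turnaround = 99/4 = 24.75

24.75


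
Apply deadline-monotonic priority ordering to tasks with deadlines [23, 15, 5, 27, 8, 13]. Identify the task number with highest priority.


Sort tasks by relative deadline (ascending):
  Task 3: deadline = 5
  Task 5: deadline = 8
  Task 6: deadline = 13
  Task 2: deadline = 15
  Task 1: deadline = 23
  Task 4: deadline = 27
Priority order (highest first): [3, 5, 6, 2, 1, 4]
Highest priority task = 3

3


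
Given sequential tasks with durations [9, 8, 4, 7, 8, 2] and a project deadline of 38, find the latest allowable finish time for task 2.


LF(activity 2) = deadline - sum of successor durations
Successors: activities 3 through 6 with durations [4, 7, 8, 2]
Sum of successor durations = 21
LF = 38 - 21 = 17

17


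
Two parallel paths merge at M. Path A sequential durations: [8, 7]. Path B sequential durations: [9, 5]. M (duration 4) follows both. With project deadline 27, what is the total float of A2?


Forward pass: ES(A2) = sum of predecessors on chain A = 8
EF = ES + duration = 8 + 7 = 15
Backward pass: LF(M) = deadline = 27; LS(M) = 27 - 4 = 23
LF(A2) = LS(M) - sum(successors on chain A) = 23 - 0 = 23
LS = LF - duration = 23 - 7 = 16
Total float = LS - ES = 16 - 8 = 8

8


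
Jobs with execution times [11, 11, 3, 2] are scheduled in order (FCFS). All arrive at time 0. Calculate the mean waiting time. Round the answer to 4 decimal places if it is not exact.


FCFS order (as given): [11, 11, 3, 2]
Waiting times:
  Job 1: wait = 0
  Job 2: wait = 11
  Job 3: wait = 22
  Job 4: wait = 25
Sum of waiting times = 58
Average waiting time = 58/4 = 14.5

14.5


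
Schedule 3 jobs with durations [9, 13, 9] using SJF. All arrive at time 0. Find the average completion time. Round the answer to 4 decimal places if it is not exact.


SJF order (ascending): [9, 9, 13]
Completion times:
  Job 1: burst=9, C=9
  Job 2: burst=9, C=18
  Job 3: burst=13, C=31
Average completion = 58/3 = 19.3333

19.3333


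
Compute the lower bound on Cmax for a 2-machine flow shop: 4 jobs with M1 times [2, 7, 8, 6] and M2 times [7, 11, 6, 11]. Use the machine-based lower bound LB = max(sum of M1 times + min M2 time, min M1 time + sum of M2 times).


LB1 = sum(M1 times) + min(M2 times) = 23 + 6 = 29
LB2 = min(M1 times) + sum(M2 times) = 2 + 35 = 37
Lower bound = max(LB1, LB2) = max(29, 37) = 37

37


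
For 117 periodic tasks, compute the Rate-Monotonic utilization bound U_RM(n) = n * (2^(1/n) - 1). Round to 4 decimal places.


Compute 2^(1/117) = 1.0059419185
Subtract 1: 1.0059419185 - 1 = 0.0059419185
Multiply by n: 117 * 0.0059419185 = 0.6952044645
Round to 4 dp: 0.6952

0.6952


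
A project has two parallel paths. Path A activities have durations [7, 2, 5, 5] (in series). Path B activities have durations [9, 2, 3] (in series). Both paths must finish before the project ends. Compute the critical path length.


Path A total = 7 + 2 + 5 + 5 = 19
Path B total = 9 + 2 + 3 = 14
Critical path = longest path = max(19, 14) = 19

19


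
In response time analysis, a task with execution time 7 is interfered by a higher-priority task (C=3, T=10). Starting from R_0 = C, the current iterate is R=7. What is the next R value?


R_next = C + ceil(R_prev / T_hp) * C_hp
ceil(7 / 10) = ceil(0.7) = 1
Interference = 1 * 3 = 3
R_next = 7 + 3 = 10

10


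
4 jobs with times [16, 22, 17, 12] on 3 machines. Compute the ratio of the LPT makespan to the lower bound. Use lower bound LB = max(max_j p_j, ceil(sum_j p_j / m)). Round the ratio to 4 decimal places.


LPT order: [22, 17, 16, 12]
Machine loads after assignment: [22, 17, 28]
LPT makespan = 28
Lower bound = max(max_job, ceil(total/3)) = max(22, 23) = 23
Ratio = 28 / 23 = 1.2174

1.2174


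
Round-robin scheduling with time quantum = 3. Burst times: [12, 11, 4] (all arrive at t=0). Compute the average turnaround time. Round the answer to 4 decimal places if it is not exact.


Time quantum = 3
Execution trace:
  J1 runs 3 units, time = 3
  J2 runs 3 units, time = 6
  J3 runs 3 units, time = 9
  J1 runs 3 units, time = 12
  J2 runs 3 units, time = 15
  J3 runs 1 units, time = 16
  J1 runs 3 units, time = 19
  J2 runs 3 units, time = 22
  J1 runs 3 units, time = 25
  J2 runs 2 units, time = 27
Finish times: [25, 27, 16]
Average turnaround = 68/3 = 22.6667

22.6667


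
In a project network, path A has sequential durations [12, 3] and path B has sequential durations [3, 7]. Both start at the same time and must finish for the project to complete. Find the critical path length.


Path A total = 12 + 3 = 15
Path B total = 3 + 7 = 10
Critical path = longest path = max(15, 10) = 15

15


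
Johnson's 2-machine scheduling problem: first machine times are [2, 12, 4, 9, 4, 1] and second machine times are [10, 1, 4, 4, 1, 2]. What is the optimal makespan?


Apply Johnson's rule:
  Group 1 (a <= b): [(6, 1, 2), (1, 2, 10), (3, 4, 4)]
  Group 2 (a > b): [(4, 9, 4), (2, 12, 1), (5, 4, 1)]
Optimal job order: [6, 1, 3, 4, 2, 5]
Schedule:
  Job 6: M1 done at 1, M2 done at 3
  Job 1: M1 done at 3, M2 done at 13
  Job 3: M1 done at 7, M2 done at 17
  Job 4: M1 done at 16, M2 done at 21
  Job 2: M1 done at 28, M2 done at 29
  Job 5: M1 done at 32, M2 done at 33
Makespan = 33

33


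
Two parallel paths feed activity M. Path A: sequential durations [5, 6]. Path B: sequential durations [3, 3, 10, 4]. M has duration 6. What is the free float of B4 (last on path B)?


ES(B4) = sum of predecessors on chain B = 16
EF(B4) = ES + duration = 16 + 4 = 20
Successor of B4 is M. ES(M) = max(sum(A), sum(B)) = max(11, 20) = 20
Free float = ES(successor) - EF(current) = 20 - 20 = 0

0


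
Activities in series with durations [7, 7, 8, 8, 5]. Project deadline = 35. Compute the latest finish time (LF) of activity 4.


LF(activity 4) = deadline - sum of successor durations
Successors: activities 5 through 5 with durations [5]
Sum of successor durations = 5
LF = 35 - 5 = 30

30


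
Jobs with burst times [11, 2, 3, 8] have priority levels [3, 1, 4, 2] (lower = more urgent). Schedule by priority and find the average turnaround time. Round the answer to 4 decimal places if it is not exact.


Sort by priority (ascending = highest first):
Order: [(1, 2), (2, 8), (3, 11), (4, 3)]
Completion times:
  Priority 1, burst=2, C=2
  Priority 2, burst=8, C=10
  Priority 3, burst=11, C=21
  Priority 4, burst=3, C=24
Average turnaround = 57/4 = 14.25

14.25


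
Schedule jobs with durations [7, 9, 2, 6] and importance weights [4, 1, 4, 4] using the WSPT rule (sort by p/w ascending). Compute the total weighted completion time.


Compute p/w ratios and sort ascending (WSPT): [(2, 4), (6, 4), (7, 4), (9, 1)]
Compute weighted completion times:
  Job (p=2,w=4): C=2, w*C=4*2=8
  Job (p=6,w=4): C=8, w*C=4*8=32
  Job (p=7,w=4): C=15, w*C=4*15=60
  Job (p=9,w=1): C=24, w*C=1*24=24
Total weighted completion time = 124

124


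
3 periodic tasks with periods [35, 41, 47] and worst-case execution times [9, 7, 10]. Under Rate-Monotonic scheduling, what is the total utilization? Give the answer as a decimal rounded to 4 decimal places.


Compute individual utilizations (exact fractions):
  Task 1: C/T = 9/35 (approx. 0.2571)
  Task 2: C/T = 7/41 (approx. 0.1707)
  Task 3: C/T = 10/47 (approx. 0.2128)
Total utilization U = 9/35 + 7/41 + 10/47 = 43208/67445
Rounded to 4 decimal places: U = 0.6406
RM (Liu & Layland) bound for 3 tasks = 0.779763; compare with U = 43208/67445 (approx. 0.640641)
U <= bound, so schedulable by RM sufficient condition.

0.6406


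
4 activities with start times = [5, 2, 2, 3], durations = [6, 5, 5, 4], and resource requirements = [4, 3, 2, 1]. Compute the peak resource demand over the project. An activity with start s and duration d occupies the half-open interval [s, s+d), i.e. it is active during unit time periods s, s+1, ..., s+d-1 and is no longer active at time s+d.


Each activity i is active on [start_i, start_i + duration_i).
Compute total resource usage per time slot:
  t=0: active resources = [], total = 0
  t=1: active resources = [], total = 0
  t=2: active resources = [3, 2], total = 5
  t=3: active resources = [3, 2, 1], total = 6
  t=4: active resources = [3, 2, 1], total = 6
  t=5: active resources = [4, 3, 2, 1], total = 10
  t=6: active resources = [4, 3, 2, 1], total = 10
  t=7: active resources = [4], total = 4
  t=8: active resources = [4], total = 4
  t=9: active resources = [4], total = 4
  t=10: active resources = [4], total = 4
Peak resource demand = 10

10


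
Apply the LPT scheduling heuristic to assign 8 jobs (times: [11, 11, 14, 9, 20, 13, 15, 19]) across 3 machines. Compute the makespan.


Sort jobs in decreasing order (LPT): [20, 19, 15, 14, 13, 11, 11, 9]
Assign each job to the least loaded machine:
  Machine 1: jobs [20, 11, 9], load = 40
  Machine 2: jobs [19, 13], load = 32
  Machine 3: jobs [15, 14, 11], load = 40
Makespan = max load = 40

40


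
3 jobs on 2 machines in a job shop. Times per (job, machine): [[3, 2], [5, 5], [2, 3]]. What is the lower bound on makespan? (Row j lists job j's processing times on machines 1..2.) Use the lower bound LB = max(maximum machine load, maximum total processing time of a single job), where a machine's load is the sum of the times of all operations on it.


Machine loads:
  Machine 1: 3 + 5 + 2 = 10
  Machine 2: 2 + 5 + 3 = 10
Max machine load = 10
Job totals:
  Job 1: 5
  Job 2: 10
  Job 3: 5
Max job total = 10
Lower bound = max(10, 10) = 10

10


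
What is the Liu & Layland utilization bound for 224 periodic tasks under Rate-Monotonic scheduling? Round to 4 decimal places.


Compute 2^(1/224) = 1.0030991997
Subtract 1: 1.0030991997 - 1 = 0.0030991997
Multiply by n: 224 * 0.0030991997 = 0.6942207328
Round to 4 dp: 0.6942

0.6942


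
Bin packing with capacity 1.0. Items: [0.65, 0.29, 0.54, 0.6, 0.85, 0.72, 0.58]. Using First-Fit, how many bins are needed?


Place items sequentially using First-Fit:
  Item 0.65 -> new Bin 1
  Item 0.29 -> Bin 1 (now 0.94)
  Item 0.54 -> new Bin 2
  Item 0.6 -> new Bin 3
  Item 0.85 -> new Bin 4
  Item 0.72 -> new Bin 5
  Item 0.58 -> new Bin 6
Total bins used = 6

6


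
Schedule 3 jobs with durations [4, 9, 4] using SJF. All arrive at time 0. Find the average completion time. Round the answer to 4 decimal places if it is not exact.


SJF order (ascending): [4, 4, 9]
Completion times:
  Job 1: burst=4, C=4
  Job 2: burst=4, C=8
  Job 3: burst=9, C=17
Average completion = 29/3 = 9.6667

9.6667


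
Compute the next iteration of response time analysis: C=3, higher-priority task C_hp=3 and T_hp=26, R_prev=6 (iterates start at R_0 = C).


R_next = C + ceil(R_prev / T_hp) * C_hp
ceil(6 / 26) = ceil(0.2308) = 1
Interference = 1 * 3 = 3
R_next = 3 + 3 = 6
R_next = R_prev, so the iteration has converged (response time = 6).

6


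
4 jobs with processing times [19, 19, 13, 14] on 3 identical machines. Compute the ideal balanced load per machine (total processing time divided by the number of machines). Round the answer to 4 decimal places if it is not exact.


Total processing time = 19 + 19 + 13 + 14 = 65
Number of machines = 3
Ideal balanced load = 65 / 3 = 21.6667

21.6667


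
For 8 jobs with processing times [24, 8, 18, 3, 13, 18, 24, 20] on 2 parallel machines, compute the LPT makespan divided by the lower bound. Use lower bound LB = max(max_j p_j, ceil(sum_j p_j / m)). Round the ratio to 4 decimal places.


LPT order: [24, 24, 20, 18, 18, 13, 8, 3]
Machine loads after assignment: [65, 63]
LPT makespan = 65
Lower bound = max(max_job, ceil(total/2)) = max(24, 64) = 64
Ratio = 65 / 64 = 1.0156

1.0156


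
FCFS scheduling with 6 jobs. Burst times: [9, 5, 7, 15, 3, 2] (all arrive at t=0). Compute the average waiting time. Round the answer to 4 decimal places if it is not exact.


FCFS order (as given): [9, 5, 7, 15, 3, 2]
Waiting times:
  Job 1: wait = 0
  Job 2: wait = 9
  Job 3: wait = 14
  Job 4: wait = 21
  Job 5: wait = 36
  Job 6: wait = 39
Sum of waiting times = 119
Average waiting time = 119/6 = 19.8333

19.8333


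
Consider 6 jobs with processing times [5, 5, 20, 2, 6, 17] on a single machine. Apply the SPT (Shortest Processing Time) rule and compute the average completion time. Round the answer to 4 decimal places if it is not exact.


Sort jobs by processing time (SPT order): [2, 5, 5, 6, 17, 20]
Compute completion times sequentially:
  Job 1: processing = 2, completes at 2
  Job 2: processing = 5, completes at 7
  Job 3: processing = 5, completes at 12
  Job 4: processing = 6, completes at 18
  Job 5: processing = 17, completes at 35
  Job 6: processing = 20, completes at 55
Sum of completion times = 129
Average completion time = 129/6 = 21.5

21.5


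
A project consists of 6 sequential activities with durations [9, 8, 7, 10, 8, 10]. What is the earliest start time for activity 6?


Activity 6 starts after activities 1 through 5 complete.
Predecessor durations: [9, 8, 7, 10, 8]
ES = 9 + 8 + 7 + 10 + 8 = 42

42


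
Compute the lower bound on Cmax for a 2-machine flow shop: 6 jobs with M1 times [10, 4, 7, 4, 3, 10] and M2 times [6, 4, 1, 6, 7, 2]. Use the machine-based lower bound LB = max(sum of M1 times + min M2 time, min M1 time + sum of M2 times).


LB1 = sum(M1 times) + min(M2 times) = 38 + 1 = 39
LB2 = min(M1 times) + sum(M2 times) = 3 + 26 = 29
Lower bound = max(LB1, LB2) = max(39, 29) = 39

39


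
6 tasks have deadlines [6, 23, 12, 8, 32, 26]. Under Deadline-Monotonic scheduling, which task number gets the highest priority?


Sort tasks by relative deadline (ascending):
  Task 1: deadline = 6
  Task 4: deadline = 8
  Task 3: deadline = 12
  Task 2: deadline = 23
  Task 6: deadline = 26
  Task 5: deadline = 32
Priority order (highest first): [1, 4, 3, 2, 6, 5]
Highest priority task = 1

1


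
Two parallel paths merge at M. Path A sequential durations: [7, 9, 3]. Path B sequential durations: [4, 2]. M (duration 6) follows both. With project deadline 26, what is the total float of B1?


Forward pass: ES(B1) = sum of predecessors on chain B = 0
EF = ES + duration = 0 + 4 = 4
Backward pass: LF(M) = deadline = 26; LS(M) = 26 - 6 = 20
LF(B1) = LS(M) - sum(successors on chain B) = 20 - 2 = 18
LS = LF - duration = 18 - 4 = 14
Total float = LS - ES = 14 - 0 = 14

14


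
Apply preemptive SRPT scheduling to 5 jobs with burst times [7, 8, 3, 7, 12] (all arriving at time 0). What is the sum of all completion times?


Since all jobs arrive at t=0, SRPT equals SPT ordering.
SPT order: [3, 7, 7, 8, 12]
Completion times:
  Job 1: p=3, C=3
  Job 2: p=7, C=10
  Job 3: p=7, C=17
  Job 4: p=8, C=25
  Job 5: p=12, C=37
Total completion time = 3 + 10 + 17 + 25 + 37 = 92

92


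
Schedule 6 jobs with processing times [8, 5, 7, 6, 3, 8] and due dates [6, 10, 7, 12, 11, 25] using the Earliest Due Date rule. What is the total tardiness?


Sort by due date (EDD order): [(8, 6), (7, 7), (5, 10), (3, 11), (6, 12), (8, 25)]
Compute completion times and tardiness:
  Job 1: p=8, d=6, C=8, tardiness=max(0,8-6)=2
  Job 2: p=7, d=7, C=15, tardiness=max(0,15-7)=8
  Job 3: p=5, d=10, C=20, tardiness=max(0,20-10)=10
  Job 4: p=3, d=11, C=23, tardiness=max(0,23-11)=12
  Job 5: p=6, d=12, C=29, tardiness=max(0,29-12)=17
  Job 6: p=8, d=25, C=37, tardiness=max(0,37-25)=12
Total tardiness = 61

61


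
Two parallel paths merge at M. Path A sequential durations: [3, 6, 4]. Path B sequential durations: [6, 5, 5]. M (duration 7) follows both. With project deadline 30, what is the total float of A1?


Forward pass: ES(A1) = sum of predecessors on chain A = 0
EF = ES + duration = 0 + 3 = 3
Backward pass: LF(M) = deadline = 30; LS(M) = 30 - 7 = 23
LF(A1) = LS(M) - sum(successors on chain A) = 23 - 10 = 13
LS = LF - duration = 13 - 3 = 10
Total float = LS - ES = 10 - 0 = 10

10


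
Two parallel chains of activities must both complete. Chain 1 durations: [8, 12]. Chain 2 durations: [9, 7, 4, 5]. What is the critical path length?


Path A total = 8 + 12 = 20
Path B total = 9 + 7 + 4 + 5 = 25
Critical path = longest path = max(20, 25) = 25

25


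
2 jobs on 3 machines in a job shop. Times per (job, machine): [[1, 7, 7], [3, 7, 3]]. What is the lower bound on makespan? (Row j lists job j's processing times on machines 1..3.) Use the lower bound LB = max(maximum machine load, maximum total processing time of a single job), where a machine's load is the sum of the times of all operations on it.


Machine loads:
  Machine 1: 1 + 3 = 4
  Machine 2: 7 + 7 = 14
  Machine 3: 7 + 3 = 10
Max machine load = 14
Job totals:
  Job 1: 15
  Job 2: 13
Max job total = 15
Lower bound = max(14, 15) = 15

15


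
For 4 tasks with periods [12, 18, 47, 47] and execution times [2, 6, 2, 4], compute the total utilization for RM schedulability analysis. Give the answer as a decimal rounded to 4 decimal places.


Compute individual utilizations (exact fractions):
  Task 1: C/T = 2/12 = 1/6 (approx. 0.1667)
  Task 2: C/T = 6/18 = 1/3 (approx. 0.3333)
  Task 3: C/T = 2/47 (approx. 0.0426)
  Task 4: C/T = 4/47 (approx. 0.0851)
Total utilization U = 1/6 + 1/3 + 2/47 + 4/47 = 59/94
Rounded to 4 decimal places: U = 0.6277
RM (Liu & Layland) bound for 4 tasks = 0.756828; compare with U = 59/94 (approx. 0.627660)
U <= bound, so schedulable by RM sufficient condition.

0.6277


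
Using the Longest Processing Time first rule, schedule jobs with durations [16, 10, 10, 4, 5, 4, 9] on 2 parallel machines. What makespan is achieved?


Sort jobs in decreasing order (LPT): [16, 10, 10, 9, 5, 4, 4]
Assign each job to the least loaded machine:
  Machine 1: jobs [16, 9, 4], load = 29
  Machine 2: jobs [10, 10, 5, 4], load = 29
Makespan = max load = 29

29


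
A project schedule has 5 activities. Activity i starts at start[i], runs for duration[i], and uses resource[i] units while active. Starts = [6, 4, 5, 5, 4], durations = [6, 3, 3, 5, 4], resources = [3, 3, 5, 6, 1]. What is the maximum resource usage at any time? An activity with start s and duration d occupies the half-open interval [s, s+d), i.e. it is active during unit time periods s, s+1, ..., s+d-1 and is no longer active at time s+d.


Each activity i is active on [start_i, start_i + duration_i).
Compute total resource usage per time slot:
  t=0: active resources = [], total = 0
  t=1: active resources = [], total = 0
  t=2: active resources = [], total = 0
  t=3: active resources = [], total = 0
  t=4: active resources = [3, 1], total = 4
  t=5: active resources = [3, 5, 6, 1], total = 15
  t=6: active resources = [3, 3, 5, 6, 1], total = 18
  t=7: active resources = [3, 5, 6, 1], total = 15
  t=8: active resources = [3, 6], total = 9
  t=9: active resources = [3, 6], total = 9
  t=10: active resources = [3], total = 3
  t=11: active resources = [3], total = 3
Peak resource demand = 18

18


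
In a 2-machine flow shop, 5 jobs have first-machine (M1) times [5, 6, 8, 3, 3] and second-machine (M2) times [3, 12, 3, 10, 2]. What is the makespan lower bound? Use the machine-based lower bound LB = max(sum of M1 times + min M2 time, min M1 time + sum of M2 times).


LB1 = sum(M1 times) + min(M2 times) = 25 + 2 = 27
LB2 = min(M1 times) + sum(M2 times) = 3 + 30 = 33
Lower bound = max(LB1, LB2) = max(27, 33) = 33

33


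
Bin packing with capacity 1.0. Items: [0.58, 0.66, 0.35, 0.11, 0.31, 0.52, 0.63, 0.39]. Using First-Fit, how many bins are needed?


Place items sequentially using First-Fit:
  Item 0.58 -> new Bin 1
  Item 0.66 -> new Bin 2
  Item 0.35 -> Bin 1 (now 0.93)
  Item 0.11 -> Bin 2 (now 0.77)
  Item 0.31 -> new Bin 3
  Item 0.52 -> Bin 3 (now 0.83)
  Item 0.63 -> new Bin 4
  Item 0.39 -> new Bin 5
Total bins used = 5

5


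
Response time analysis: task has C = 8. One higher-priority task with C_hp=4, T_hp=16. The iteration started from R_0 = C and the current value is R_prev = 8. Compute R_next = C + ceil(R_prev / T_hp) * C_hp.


R_next = C + ceil(R_prev / T_hp) * C_hp
ceil(8 / 16) = ceil(0.5) = 1
Interference = 1 * 4 = 4
R_next = 8 + 4 = 12

12


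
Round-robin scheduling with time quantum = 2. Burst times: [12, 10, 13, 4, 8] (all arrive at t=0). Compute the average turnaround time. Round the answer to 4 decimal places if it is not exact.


Time quantum = 2
Execution trace:
  J1 runs 2 units, time = 2
  J2 runs 2 units, time = 4
  J3 runs 2 units, time = 6
  J4 runs 2 units, time = 8
  J5 runs 2 units, time = 10
  J1 runs 2 units, time = 12
  J2 runs 2 units, time = 14
  J3 runs 2 units, time = 16
  J4 runs 2 units, time = 18
  J5 runs 2 units, time = 20
  J1 runs 2 units, time = 22
  J2 runs 2 units, time = 24
  J3 runs 2 units, time = 26
  J5 runs 2 units, time = 28
  J1 runs 2 units, time = 30
  J2 runs 2 units, time = 32
  J3 runs 2 units, time = 34
  J5 runs 2 units, time = 36
  J1 runs 2 units, time = 38
  J2 runs 2 units, time = 40
  J3 runs 2 units, time = 42
  J1 runs 2 units, time = 44
  J3 runs 2 units, time = 46
  J3 runs 1 units, time = 47
Finish times: [44, 40, 47, 18, 36]
Average turnaround = 185/5 = 37.0

37.0


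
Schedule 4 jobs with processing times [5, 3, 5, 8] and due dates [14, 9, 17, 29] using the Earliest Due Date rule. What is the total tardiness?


Sort by due date (EDD order): [(3, 9), (5, 14), (5, 17), (8, 29)]
Compute completion times and tardiness:
  Job 1: p=3, d=9, C=3, tardiness=max(0,3-9)=0
  Job 2: p=5, d=14, C=8, tardiness=max(0,8-14)=0
  Job 3: p=5, d=17, C=13, tardiness=max(0,13-17)=0
  Job 4: p=8, d=29, C=21, tardiness=max(0,21-29)=0
Total tardiness = 0

0


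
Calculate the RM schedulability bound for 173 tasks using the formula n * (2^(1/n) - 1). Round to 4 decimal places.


Compute 2^(1/173) = 1.0040146684
Subtract 1: 1.0040146684 - 1 = 0.0040146684
Multiply by n: 173 * 0.0040146684 = 0.6945376332
Round to 4 dp: 0.6945

0.6945


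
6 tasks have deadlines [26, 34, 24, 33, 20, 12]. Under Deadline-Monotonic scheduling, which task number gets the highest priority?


Sort tasks by relative deadline (ascending):
  Task 6: deadline = 12
  Task 5: deadline = 20
  Task 3: deadline = 24
  Task 1: deadline = 26
  Task 4: deadline = 33
  Task 2: deadline = 34
Priority order (highest first): [6, 5, 3, 1, 4, 2]
Highest priority task = 6

6


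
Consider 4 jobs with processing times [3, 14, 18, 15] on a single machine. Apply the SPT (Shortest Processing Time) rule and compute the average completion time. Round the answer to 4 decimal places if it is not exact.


Sort jobs by processing time (SPT order): [3, 14, 15, 18]
Compute completion times sequentially:
  Job 1: processing = 3, completes at 3
  Job 2: processing = 14, completes at 17
  Job 3: processing = 15, completes at 32
  Job 4: processing = 18, completes at 50
Sum of completion times = 102
Average completion time = 102/4 = 25.5

25.5


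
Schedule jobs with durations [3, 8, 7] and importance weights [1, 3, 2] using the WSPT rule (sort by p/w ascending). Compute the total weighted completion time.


Compute p/w ratios and sort ascending (WSPT): [(8, 3), (3, 1), (7, 2)]
Compute weighted completion times:
  Job (p=8,w=3): C=8, w*C=3*8=24
  Job (p=3,w=1): C=11, w*C=1*11=11
  Job (p=7,w=2): C=18, w*C=2*18=36
Total weighted completion time = 71

71


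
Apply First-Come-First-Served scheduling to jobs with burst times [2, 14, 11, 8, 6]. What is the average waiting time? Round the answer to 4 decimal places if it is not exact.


FCFS order (as given): [2, 14, 11, 8, 6]
Waiting times:
  Job 1: wait = 0
  Job 2: wait = 2
  Job 3: wait = 16
  Job 4: wait = 27
  Job 5: wait = 35
Sum of waiting times = 80
Average waiting time = 80/5 = 16.0

16.0


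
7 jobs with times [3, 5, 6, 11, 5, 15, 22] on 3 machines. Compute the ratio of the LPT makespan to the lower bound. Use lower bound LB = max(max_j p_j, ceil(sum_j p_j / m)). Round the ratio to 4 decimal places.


LPT order: [22, 15, 11, 6, 5, 5, 3]
Machine loads after assignment: [22, 23, 22]
LPT makespan = 23
Lower bound = max(max_job, ceil(total/3)) = max(22, 23) = 23
Ratio = 23 / 23 = 1.0

1.0


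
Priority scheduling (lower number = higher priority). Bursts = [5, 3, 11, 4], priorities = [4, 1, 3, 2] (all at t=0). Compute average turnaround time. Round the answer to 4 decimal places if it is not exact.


Sort by priority (ascending = highest first):
Order: [(1, 3), (2, 4), (3, 11), (4, 5)]
Completion times:
  Priority 1, burst=3, C=3
  Priority 2, burst=4, C=7
  Priority 3, burst=11, C=18
  Priority 4, burst=5, C=23
Average turnaround = 51/4 = 12.75

12.75


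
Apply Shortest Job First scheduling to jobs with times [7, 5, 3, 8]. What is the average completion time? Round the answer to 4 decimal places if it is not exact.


SJF order (ascending): [3, 5, 7, 8]
Completion times:
  Job 1: burst=3, C=3
  Job 2: burst=5, C=8
  Job 3: burst=7, C=15
  Job 4: burst=8, C=23
Average completion = 49/4 = 12.25

12.25


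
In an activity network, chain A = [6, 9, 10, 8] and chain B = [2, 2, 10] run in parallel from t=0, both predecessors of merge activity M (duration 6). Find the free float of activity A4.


ES(A4) = sum of predecessors on chain A = 25
EF(A4) = ES + duration = 25 + 8 = 33
Successor of A4 is M. ES(M) = max(sum(A), sum(B)) = max(33, 14) = 33
Free float = ES(successor) - EF(current) = 33 - 33 = 0

0


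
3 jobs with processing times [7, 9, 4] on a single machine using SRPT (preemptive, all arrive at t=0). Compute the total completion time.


Since all jobs arrive at t=0, SRPT equals SPT ordering.
SPT order: [4, 7, 9]
Completion times:
  Job 1: p=4, C=4
  Job 2: p=7, C=11
  Job 3: p=9, C=20
Total completion time = 4 + 11 + 20 = 35

35


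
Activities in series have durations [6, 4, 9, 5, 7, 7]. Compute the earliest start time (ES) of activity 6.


Activity 6 starts after activities 1 through 5 complete.
Predecessor durations: [6, 4, 9, 5, 7]
ES = 6 + 4 + 9 + 5 + 7 = 31

31


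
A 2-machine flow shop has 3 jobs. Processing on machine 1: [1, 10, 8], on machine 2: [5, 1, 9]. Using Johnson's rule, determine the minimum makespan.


Apply Johnson's rule:
  Group 1 (a <= b): [(1, 1, 5), (3, 8, 9)]
  Group 2 (a > b): [(2, 10, 1)]
Optimal job order: [1, 3, 2]
Schedule:
  Job 1: M1 done at 1, M2 done at 6
  Job 3: M1 done at 9, M2 done at 18
  Job 2: M1 done at 19, M2 done at 20
Makespan = 20

20


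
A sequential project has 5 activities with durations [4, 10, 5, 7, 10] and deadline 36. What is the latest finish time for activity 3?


LF(activity 3) = deadline - sum of successor durations
Successors: activities 4 through 5 with durations [7, 10]
Sum of successor durations = 17
LF = 36 - 17 = 19

19


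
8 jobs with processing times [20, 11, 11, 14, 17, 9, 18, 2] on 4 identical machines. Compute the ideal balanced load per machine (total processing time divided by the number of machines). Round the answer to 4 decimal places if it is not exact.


Total processing time = 20 + 11 + 11 + 14 + 17 + 9 + 18 + 2 = 102
Number of machines = 4
Ideal balanced load = 102 / 4 = 25.5

25.5


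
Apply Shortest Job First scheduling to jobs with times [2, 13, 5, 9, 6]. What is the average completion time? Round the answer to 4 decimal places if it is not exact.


SJF order (ascending): [2, 5, 6, 9, 13]
Completion times:
  Job 1: burst=2, C=2
  Job 2: burst=5, C=7
  Job 3: burst=6, C=13
  Job 4: burst=9, C=22
  Job 5: burst=13, C=35
Average completion = 79/5 = 15.8

15.8


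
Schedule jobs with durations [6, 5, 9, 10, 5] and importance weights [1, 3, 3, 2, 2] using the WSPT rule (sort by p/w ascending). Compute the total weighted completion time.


Compute p/w ratios and sort ascending (WSPT): [(5, 3), (5, 2), (9, 3), (10, 2), (6, 1)]
Compute weighted completion times:
  Job (p=5,w=3): C=5, w*C=3*5=15
  Job (p=5,w=2): C=10, w*C=2*10=20
  Job (p=9,w=3): C=19, w*C=3*19=57
  Job (p=10,w=2): C=29, w*C=2*29=58
  Job (p=6,w=1): C=35, w*C=1*35=35
Total weighted completion time = 185

185


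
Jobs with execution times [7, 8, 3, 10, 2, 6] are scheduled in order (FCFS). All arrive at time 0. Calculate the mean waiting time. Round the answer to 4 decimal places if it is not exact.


FCFS order (as given): [7, 8, 3, 10, 2, 6]
Waiting times:
  Job 1: wait = 0
  Job 2: wait = 7
  Job 3: wait = 15
  Job 4: wait = 18
  Job 5: wait = 28
  Job 6: wait = 30
Sum of waiting times = 98
Average waiting time = 98/6 = 16.3333

16.3333


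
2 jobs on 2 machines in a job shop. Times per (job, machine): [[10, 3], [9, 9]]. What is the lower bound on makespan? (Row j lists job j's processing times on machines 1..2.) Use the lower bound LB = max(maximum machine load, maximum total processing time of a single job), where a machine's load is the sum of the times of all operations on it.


Machine loads:
  Machine 1: 10 + 9 = 19
  Machine 2: 3 + 9 = 12
Max machine load = 19
Job totals:
  Job 1: 13
  Job 2: 18
Max job total = 18
Lower bound = max(19, 18) = 19

19


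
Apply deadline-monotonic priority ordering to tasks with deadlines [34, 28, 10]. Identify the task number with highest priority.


Sort tasks by relative deadline (ascending):
  Task 3: deadline = 10
  Task 2: deadline = 28
  Task 1: deadline = 34
Priority order (highest first): [3, 2, 1]
Highest priority task = 3

3


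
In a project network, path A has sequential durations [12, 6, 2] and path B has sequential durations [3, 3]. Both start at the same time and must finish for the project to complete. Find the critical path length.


Path A total = 12 + 6 + 2 = 20
Path B total = 3 + 3 = 6
Critical path = longest path = max(20, 6) = 20

20


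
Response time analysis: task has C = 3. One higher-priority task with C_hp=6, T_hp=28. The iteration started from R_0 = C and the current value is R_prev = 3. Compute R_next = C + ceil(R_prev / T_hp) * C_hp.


R_next = C + ceil(R_prev / T_hp) * C_hp
ceil(3 / 28) = ceil(0.1071) = 1
Interference = 1 * 6 = 6
R_next = 3 + 6 = 9

9


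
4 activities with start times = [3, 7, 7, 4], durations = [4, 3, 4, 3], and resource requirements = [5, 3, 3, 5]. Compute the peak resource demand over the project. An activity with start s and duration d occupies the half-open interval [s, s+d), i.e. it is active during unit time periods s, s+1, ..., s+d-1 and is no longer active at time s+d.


Each activity i is active on [start_i, start_i + duration_i).
Compute total resource usage per time slot:
  t=0: active resources = [], total = 0
  t=1: active resources = [], total = 0
  t=2: active resources = [], total = 0
  t=3: active resources = [5], total = 5
  t=4: active resources = [5, 5], total = 10
  t=5: active resources = [5, 5], total = 10
  t=6: active resources = [5, 5], total = 10
  t=7: active resources = [3, 3], total = 6
  t=8: active resources = [3, 3], total = 6
  t=9: active resources = [3, 3], total = 6
  t=10: active resources = [3], total = 3
Peak resource demand = 10

10


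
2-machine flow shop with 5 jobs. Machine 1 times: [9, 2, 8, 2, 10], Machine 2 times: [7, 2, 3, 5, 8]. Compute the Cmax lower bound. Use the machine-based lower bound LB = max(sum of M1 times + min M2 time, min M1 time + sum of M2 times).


LB1 = sum(M1 times) + min(M2 times) = 31 + 2 = 33
LB2 = min(M1 times) + sum(M2 times) = 2 + 25 = 27
Lower bound = max(LB1, LB2) = max(33, 27) = 33

33


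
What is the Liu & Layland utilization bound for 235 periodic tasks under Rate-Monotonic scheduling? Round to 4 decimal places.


Compute 2^(1/235) = 1.0029539167
Subtract 1: 1.0029539167 - 1 = 0.0029539167
Multiply by n: 235 * 0.0029539167 = 0.6941704245
Round to 4 dp: 0.6942

0.6942


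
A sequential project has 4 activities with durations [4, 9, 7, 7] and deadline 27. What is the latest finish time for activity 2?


LF(activity 2) = deadline - sum of successor durations
Successors: activities 3 through 4 with durations [7, 7]
Sum of successor durations = 14
LF = 27 - 14 = 13

13


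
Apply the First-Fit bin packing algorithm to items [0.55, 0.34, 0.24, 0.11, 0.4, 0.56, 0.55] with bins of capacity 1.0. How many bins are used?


Place items sequentially using First-Fit:
  Item 0.55 -> new Bin 1
  Item 0.34 -> Bin 1 (now 0.89)
  Item 0.24 -> new Bin 2
  Item 0.11 -> Bin 1 (now 1.0)
  Item 0.4 -> Bin 2 (now 0.64)
  Item 0.56 -> new Bin 3
  Item 0.55 -> new Bin 4
Total bins used = 4

4


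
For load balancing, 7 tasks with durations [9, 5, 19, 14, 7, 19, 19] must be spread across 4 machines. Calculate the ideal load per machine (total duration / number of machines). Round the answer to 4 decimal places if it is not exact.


Total processing time = 9 + 5 + 19 + 14 + 7 + 19 + 19 = 92
Number of machines = 4
Ideal balanced load = 92 / 4 = 23.0

23.0
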